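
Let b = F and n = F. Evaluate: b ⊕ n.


Exclusive or is true when exactly one operand is true.
Substitute: b=F, n=F.
F ⊕ F evaluates to F.

F


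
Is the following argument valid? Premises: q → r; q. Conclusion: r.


This matches the form of modus ponens: the conclusion follows in every model of the premises.

Valid.


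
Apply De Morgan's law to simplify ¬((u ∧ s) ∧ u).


De Morgan: the negation of a conjunction is the disjunction of the negations.
Distribute ¬ across ∧, flipping it to ∨, and negate each literal.

((¬u) ∨ (¬s)) ∨ (¬u)


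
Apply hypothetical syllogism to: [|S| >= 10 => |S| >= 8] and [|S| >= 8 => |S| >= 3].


Hypothetical syllogism: from (P → Q) and (Q → R), infer (P → R).
Chain the two implications through the shared middle term '|S| >= 8'.

|S| >= 10 => |S| >= 3


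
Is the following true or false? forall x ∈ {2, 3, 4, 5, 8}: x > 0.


Evaluate the predicate on each element: 2:True, 3:True, 4:True, 5:True, 8:True.
Every element satisfies the predicate.

True


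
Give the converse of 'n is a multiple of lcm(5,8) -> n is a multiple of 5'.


The converse of (P → Q) is (Q → P). It is not in general equivalent to the original.
Here P = 'n is a multiple of lcm(5,8)' and Q = 'n is a multiple of 5'.

If n is a multiple of 5, then n is a multiple of lcm(5,8).


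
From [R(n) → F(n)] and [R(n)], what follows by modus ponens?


Modus ponens: from (P → Q) and P, infer Q.
P = 'R(n)' is asserted, and P → Q holds, so Q follows.

F(n).


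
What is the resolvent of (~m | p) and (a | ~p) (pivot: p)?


The clauses contain complementary literals p and ~p.
Resolution eliminates this pair and disjoins the remaining literals (merging duplicates).

(~m | a)


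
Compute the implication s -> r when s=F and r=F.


Implication is false only when antecedent is true and consequent is false.
Substitute: s=F, r=F.
F -> F evaluates to T.

T


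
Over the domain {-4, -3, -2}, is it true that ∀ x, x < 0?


Evaluate the predicate on each element: -4:T, -3:T, -2:T.
Every element satisfies the predicate.

T


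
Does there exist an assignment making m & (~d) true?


Search for a satisfying assignment over {d, m}.
Try d=False, m=True: the formula evaluates to True.
A satisfying assignment exists.

Satisfiable.


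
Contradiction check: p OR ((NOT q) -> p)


Truth table over {p, q}:
p | q | φ
---------
F | F | F
T | F | T
F | T | T
T | T | T
Satisfying assignment at row 2: p=T, q=F gives T.

No, it is not a contradiction.


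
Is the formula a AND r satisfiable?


Search for a satisfying assignment over {a, r}.
Try a=T, r=T: the formula evaluates to T.
A satisfying assignment exists.

Satisfiable.


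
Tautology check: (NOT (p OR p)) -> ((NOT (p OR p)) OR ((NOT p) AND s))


Build the truth table over {p, s}:
p | s | φ
---------
F | F | T
T | F | T
F | T | T
T | T | T
Every row evaluates to true.

Yes, it is a tautology.


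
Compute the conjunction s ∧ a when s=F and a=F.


Conjunction is true only when both operands are true.
Substitute: s=F, a=F.
F ∧ F evaluates to F.

F


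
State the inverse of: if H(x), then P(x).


The inverse of (P → Q) is (¬P → ¬Q). It is equivalent to the converse, not to the original.
Here P = 'H(x)' and Q = 'P(x)'.

If not (H(x)), then not (P(x)).


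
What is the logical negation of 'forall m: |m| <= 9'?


¬(forall x: φ) = exists x: ¬φ, and ¬(exists x: φ) = forall x: ¬φ.
Apply to the universal statement.

exists m: ~(|m| <= 9)


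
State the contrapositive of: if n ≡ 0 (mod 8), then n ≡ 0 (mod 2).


The contrapositive of (P → Q) is (¬Q → ¬P); it is logically equivalent to the original.
Here P = 'n ≡ 0 (mod 8)' and Q = 'n ≡ 0 (mod 2)'.

If not (n ≡ 0 (mod 2)), then not (n ≡ 0 (mod 8)).


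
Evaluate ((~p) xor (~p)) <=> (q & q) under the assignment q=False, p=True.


Substitute q=False, p=True:
~p = False
~p = False
(~p) xor (~p) = False xor False = False
q & q = False & False = False
((~p) xor (~p)) <=> (q & q) = False <=> False = True

True


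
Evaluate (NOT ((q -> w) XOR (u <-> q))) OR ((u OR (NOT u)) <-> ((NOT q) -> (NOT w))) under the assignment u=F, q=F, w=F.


Substitute u=F, q=F, w=F:
… (earlier sub-steps elided)
u <-> q = F <-> F = T
(q -> w) XOR (u <-> q) = T XOR T = F
NOT ((q -> w) XOR (u <-> q)) = T
NOT u = T
u OR (NOT u) = F OR T = T
NOT q = T
NOT w = T
(NOT q) -> (NOT w) = T -> T = T
(u OR (NOT u)) <-> ((NOT q) -> (NOT w)) = T <-> T = T
(NOT ((q -> w) XOR (u <-> q))) OR ((u OR (NOT u)) <-> ((NOT q) -> (NOT w))) = T OR T = T

T


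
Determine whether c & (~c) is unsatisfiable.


Truth table over {c}:
c | φ
-----
False | False
True | False
Every row is false.

Yes, it is a contradiction.


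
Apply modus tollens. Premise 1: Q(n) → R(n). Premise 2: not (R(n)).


Modus tollens: from (P → Q) and ¬Q, infer ¬P.
Q = 'R(n)' is denied; since P → Q, P must also fail.

Not (Q(n)).


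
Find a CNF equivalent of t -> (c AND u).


Step 1: Rewrite t → (c ∧ u) as ¬t ∨ (c ∧ u).
Step 2: Distribute ∨ over ∧.

((NOT t) OR c) AND ((NOT t) OR u)


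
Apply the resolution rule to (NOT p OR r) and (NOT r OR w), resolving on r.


The clauses contain complementary literals r and NOTr.
Resolution eliminates this pair and disjoins the remaining literals (merging duplicates).

(NOT p OR w)


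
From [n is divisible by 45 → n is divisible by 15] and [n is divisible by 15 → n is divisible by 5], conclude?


Hypothetical syllogism: from (P → Q) and (Q → R), infer (P → R).
Chain the two implications through the shared middle term 'n is divisible by 15'.

n is divisible by 45 → n is divisible by 5


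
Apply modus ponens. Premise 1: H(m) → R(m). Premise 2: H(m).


Modus ponens: from (P → Q) and P, infer Q.
P = 'H(m)' is asserted, and P → Q holds, so Q follows.

R(m).


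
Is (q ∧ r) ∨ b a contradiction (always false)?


Truth table over {b, q, r}:
b | q | r | φ
-------------
F | F | F | F
T | F | F | T
F | T | F | F
T | T | F | T
F | F | T | F
T | F | T | T
F | T | T | T
T | T | T | T
Satisfying assignment at row 2: b=T, q=F, r=F gives T.

No, it is not a contradiction.


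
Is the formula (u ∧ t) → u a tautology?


Build the truth table over {t, u}:
t | u | φ
---------
F | F | T
T | F | T
F | T | T
T | T | T
Every row evaluates to true.

Yes, it is a tautology.


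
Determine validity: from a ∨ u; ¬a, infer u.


This matches the form of disjunctive syllogism: the conclusion follows in every model of the premises.

Valid.


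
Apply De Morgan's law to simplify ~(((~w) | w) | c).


De Morgan: the negation of a disjunction is the conjunction of the negations.
Distribute ~ across |, flipping it to &, and negate each literal.

(w & (~w)) & (~c)


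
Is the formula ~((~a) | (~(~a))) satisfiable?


Check all 2 assignments over {a}:
a | φ
-----
False | False
True | False
No assignment makes the formula true.

Unsatisfiable.


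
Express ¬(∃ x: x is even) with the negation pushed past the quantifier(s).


¬(∀ x: φ) = ∃ x: ¬φ, and ¬(∃ x: φ) = ∀ x: ¬φ.
Apply to the existential statement.

∀ x: ¬(x is even)


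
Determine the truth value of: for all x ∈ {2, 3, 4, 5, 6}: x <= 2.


Evaluate the predicate on each element: 2:T, 3:F, 4:F, 5:F, 6:F.
Counterexample x = 3 fails the predicate.

F


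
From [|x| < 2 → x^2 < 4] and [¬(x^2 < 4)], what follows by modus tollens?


Modus tollens: from (P → Q) and ¬Q, infer ¬P.
Q = 'x^2 < 4' is denied; since P → Q, P must also fail.

Not (|x| < 2).


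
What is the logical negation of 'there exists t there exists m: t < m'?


Negation flips each quantifier (∀↔∃) and negates the inner predicate.
¬(there exists t there exists m: φ) = for all t for all m: ¬φ.

for all t for all m: NOT(t < m)


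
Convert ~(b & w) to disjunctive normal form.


Step 1: Apply De Morgan: ¬(b ∧ w) = ¬b ∨ ¬w.

(~b) | (~w)


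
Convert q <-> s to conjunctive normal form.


Step 1: Rewrite q ↔ s as (q → s) ∧ (s → q).
Step 2: Rewrite each implication as a disjunction.

((NOT q) OR s) AND ((NOT s) OR q)


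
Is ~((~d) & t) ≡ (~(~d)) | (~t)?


Compare truth tables:
d | t | φ | ψ
-------------
False | False | True | True
True | False | True | True
False | True | False | False
True | True | True | True
The columns φ and ψ agree on every row.

Yes, they are logically equivalent.


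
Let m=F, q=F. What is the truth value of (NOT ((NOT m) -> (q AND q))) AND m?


Substitute m=F, q=F:
NOT m = T
q AND q = F AND F = F
(NOT m) -> (q AND q) = T -> F = F
NOT ((NOT m) -> (q AND q)) = T
(NOT ((NOT m) -> (q AND q))) AND m = T AND F = F

F


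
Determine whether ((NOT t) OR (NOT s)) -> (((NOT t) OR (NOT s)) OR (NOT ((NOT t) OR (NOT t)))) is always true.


Build the truth table over {s, t}:
s | t | φ
---------
F | F | T
T | F | T
F | T | T
T | T | T
Every row evaluates to true.

Yes, it is a tautology.


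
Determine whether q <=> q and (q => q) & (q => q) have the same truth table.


Compare truth tables:
q | φ | ψ
---------
False | True | True
True | True | True
The columns φ and ψ agree on every row.

Yes, they are logically equivalent.


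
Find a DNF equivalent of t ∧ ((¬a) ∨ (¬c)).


Step 1: Distribute ∧ over ∨: t ∧ ((¬a) ∨ (¬c)) = (t ∧ (¬a)) ∨ (t ∧ (¬c)).

(t ∧ (¬a)) ∨ (t ∧ (¬c))


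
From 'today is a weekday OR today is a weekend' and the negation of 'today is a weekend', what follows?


Disjunctive syllogism: from (P ∨ Q) and ¬P, infer Q.
One disjunct, 'today is a weekend', is ruled out; the other must hold.

today is a weekday


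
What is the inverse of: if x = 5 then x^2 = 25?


The inverse of (P → Q) is (¬P → ¬Q). It is equivalent to the converse, not to the original.
Here P = 'x = 5' and Q = 'x^2 = 25'.

If not (x = 5), then not (x^2 = 25).


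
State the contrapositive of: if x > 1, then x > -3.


The contrapositive of (P → Q) is (¬Q → ¬P); it is logically equivalent to the original.
Here P = 'x > 1' and Q = 'x > -3'.

If not (x > -3), then not (x > 1).


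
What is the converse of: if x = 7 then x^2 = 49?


The converse of (P → Q) is (Q → P). It is not in general equivalent to the original.
Here P = 'x = 7' and Q = 'x^2 = 49'.

If x^2 = 49, then x = 7.


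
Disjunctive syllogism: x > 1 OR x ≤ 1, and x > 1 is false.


Disjunctive syllogism: from (P ∨ Q) and ¬P, infer Q.
One disjunct, 'x > 1', is ruled out; the other must hold.

x ≤ 1


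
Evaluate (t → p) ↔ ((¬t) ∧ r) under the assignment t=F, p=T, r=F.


Substitute t=F, p=T, r=F:
t → p = F → T = T
¬t = T
(¬t) ∧ r = T ∧ F = F
(t → p) ↔ ((¬t) ∧ r) = T ↔ F = F

F


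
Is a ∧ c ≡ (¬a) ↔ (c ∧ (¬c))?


Compare truth tables:
a | c | φ | ψ
-------------
F | F | F | F
T | F | F | T
F | T | F | F
T | T | T | T
They differ at row 2 (a=T, c=F): φ=F but ψ=T.

No, they are not logically equivalent.


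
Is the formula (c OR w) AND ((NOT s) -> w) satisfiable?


Search for a satisfying assignment over {c, s, w}.
Try c=T, s=T, w=F: the formula evaluates to T.
A satisfying assignment exists.

Satisfiable.


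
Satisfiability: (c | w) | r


Search for a satisfying assignment over {c, r, w}.
Try c=True, r=False, w=False: the formula evaluates to True.
A satisfying assignment exists.

Satisfiable.


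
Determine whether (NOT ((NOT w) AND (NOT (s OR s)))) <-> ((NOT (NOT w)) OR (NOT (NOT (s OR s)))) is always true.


Build the truth table over {s, w}:
s | w | φ
---------
F | F | T
T | F | T
F | T | T
T | T | T
Every row evaluates to true.

Yes, it is a tautology.


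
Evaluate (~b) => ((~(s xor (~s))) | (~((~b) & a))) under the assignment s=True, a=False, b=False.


Substitute s=True, a=False, b=False:
~b = True
~s = False
s xor (~s) = True xor False = True
~(s xor (~s)) = False
~b = True
(~b) & a = True & False = False
~((~b) & a) = True
(~(s xor (~s))) | (~((~b) & a)) = False | True = True
(~b) => ((~(s xor (~s))) | (~((~b) & a))) = True => True = True

True


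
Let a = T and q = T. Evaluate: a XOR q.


Exclusive or is true when exactly one operand is true.
Substitute: a=T, q=T.
T XOR T evaluates to F.

F


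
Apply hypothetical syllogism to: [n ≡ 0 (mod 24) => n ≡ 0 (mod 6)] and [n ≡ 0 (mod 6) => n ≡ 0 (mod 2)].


Hypothetical syllogism: from (P → Q) and (Q → R), infer (P → R).
Chain the two implications through the shared middle term 'n ≡ 0 (mod 6)'.

n ≡ 0 (mod 24) => n ≡ 0 (mod 2)


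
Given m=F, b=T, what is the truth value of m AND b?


Conjunction is true only when both operands are true.
Substitute: m=F, b=T.
F AND T evaluates to F.

F


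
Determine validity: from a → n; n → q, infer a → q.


This matches the form of hypothetical syllogism: the conclusion follows in every model of the premises.

Valid.


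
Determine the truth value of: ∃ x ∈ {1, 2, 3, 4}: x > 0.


Evaluate the predicate on each element: 1:T, 2:T, 3:T, 4:T.
Witness x = 1 satisfies the predicate.

T


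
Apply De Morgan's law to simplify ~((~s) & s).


De Morgan: the negation of a conjunction is the disjunction of the negations.
Distribute ~ across &, flipping it to |, and negate each literal.

s | (~s)


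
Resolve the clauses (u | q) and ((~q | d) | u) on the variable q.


The clauses contain complementary literals q and ~q.
Resolution eliminates this pair and disjoins the remaining literals (merging duplicates).

(u | d)


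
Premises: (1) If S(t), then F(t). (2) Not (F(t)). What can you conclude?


Modus tollens: from (P → Q) and ¬Q, infer ¬P.
Q = 'F(t)' is denied; since P → Q, P must also fail.

Not (S(t)).


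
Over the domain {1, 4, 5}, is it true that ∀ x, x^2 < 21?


Evaluate the predicate on each element: 1:T, 4:T, 5:F.
Counterexample x = 5 fails the predicate.

F


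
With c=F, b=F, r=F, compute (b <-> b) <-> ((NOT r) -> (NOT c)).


Substitute c=F, b=F, r=F:
b <-> b = F <-> F = T
NOT r = T
NOT c = T
(NOT r) -> (NOT c) = T -> T = T
(b <-> b) <-> ((NOT r) -> (NOT c)) = T <-> T = T

T


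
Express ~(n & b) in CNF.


Step 1: Apply De Morgan: ¬(n ∧ b) = ¬n ∨ ¬b.

(~n) | (~b)


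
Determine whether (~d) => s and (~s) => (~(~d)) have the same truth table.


Compare truth tables:
d | s | φ | ψ
-------------
False | False | False | False
True | False | True | True
False | True | True | True
True | True | True | True
The columns φ and ψ agree on every row.

Yes, they are logically equivalent.


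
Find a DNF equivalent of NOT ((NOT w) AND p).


Step 1: Apply De Morgan: ¬((¬w) ∧ p) = ¬(¬w) ∨ ¬p.
Step 2: Eliminate any double negations (¬¬X = X).

w OR (NOT p)


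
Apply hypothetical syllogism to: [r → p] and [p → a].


Hypothetical syllogism: from (P → Q) and (Q → R), infer (P → R).
Chain the two implications through the shared middle term 'p'.

r → a


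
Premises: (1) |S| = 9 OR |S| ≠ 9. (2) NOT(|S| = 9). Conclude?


Disjunctive syllogism: from (P ∨ Q) and ¬P, infer Q.
One disjunct, '|S| = 9', is ruled out; the other must hold.

|S| ≠ 9


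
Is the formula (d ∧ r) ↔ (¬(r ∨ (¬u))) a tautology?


Build the truth table over {d, r, u}:
d | r | u | φ
-------------
F | F | F | T
T | F | F | T
F | T | F | T
T | T | F | F
F | F | T | F
T | F | T | F
F | T | T | T
T | T | T | F
Counterexample at row 4: with d=T, r=T, u=F, the formula is F.

No, it is not a tautology.


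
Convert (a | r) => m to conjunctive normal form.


Step 1: Rewrite as ¬(a ∨ r) ∨ m = (¬a ∧ ¬r) ∨ m.
Step 2: Distribute ∨ over ∧.

((~a) | m) & ((~r) | m)


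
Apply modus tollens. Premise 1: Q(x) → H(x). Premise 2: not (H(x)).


Modus tollens: from (P → Q) and ¬Q, infer ¬P.
Q = 'H(x)' is denied; since P → Q, P must also fail.

Not (Q(x)).


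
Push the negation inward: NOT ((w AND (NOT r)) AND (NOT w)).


De Morgan: the negation of a conjunction is the disjunction of the negations.
Distribute NOT across AND, flipping it to OR, and negate each literal.

((NOT w) OR r) OR w


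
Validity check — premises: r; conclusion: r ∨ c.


This matches the form of disjunction introduction: the conclusion follows in every model of the premises.

Valid.


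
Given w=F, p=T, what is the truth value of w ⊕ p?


Exclusive or is true when exactly one operand is true.
Substitute: w=F, p=T.
F ⊕ T evaluates to T.

T


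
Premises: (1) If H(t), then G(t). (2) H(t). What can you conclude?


Modus ponens: from (P → Q) and P, infer Q.
P = 'H(t)' is asserted, and P → Q holds, so Q follows.

G(t).


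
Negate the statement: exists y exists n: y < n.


Negation flips each quantifier (∀↔∃) and negates the inner predicate.
¬(exists y exists n: φ) = forall y forall n: ¬φ.

forall y forall n: ~(y < n)


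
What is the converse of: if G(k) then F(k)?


The converse of (P → Q) is (Q → P). It is not in general equivalent to the original.
Here P = 'G(k)' and Q = 'F(k)'.

If F(k), then G(k).


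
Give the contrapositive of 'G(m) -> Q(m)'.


The contrapositive of (P → Q) is (¬Q → ¬P); it is logically equivalent to the original.
Here P = 'G(m)' and Q = 'Q(m)'.

If not (Q(m)), then not (G(m)).


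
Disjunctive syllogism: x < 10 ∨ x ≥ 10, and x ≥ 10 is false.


Disjunctive syllogism: from (P ∨ Q) and ¬P, infer Q.
One disjunct, 'x ≥ 10', is ruled out; the other must hold.

x < 10


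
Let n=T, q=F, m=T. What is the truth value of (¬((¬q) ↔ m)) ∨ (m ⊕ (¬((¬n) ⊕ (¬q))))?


Substitute n=T, q=F, m=T:
¬q = T
(¬q) ↔ m = T ↔ T = T
¬((¬q) ↔ m) = F
¬n = F
¬q = T
(¬n) ⊕ (¬q) = F ⊕ T = T
¬((¬n) ⊕ (¬q)) = F
m ⊕ (¬((¬n) ⊕ (¬q))) = T ⊕ F = T
(¬((¬q) ↔ m)) ∨ (m ⊕ (¬((¬n) ⊕ (¬q)))) = F ∨ T = T

T


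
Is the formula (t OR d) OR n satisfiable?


Search for a satisfying assignment over {d, n, t}.
Try d=T, n=F, t=F: the formula evaluates to T.
A satisfying assignment exists.

Satisfiable.


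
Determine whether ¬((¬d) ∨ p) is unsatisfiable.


Truth table over {d, p}:
d | p | φ
---------
F | F | F
T | F | T
F | T | F
T | T | F
Satisfying assignment at row 2: d=T, p=F gives T.

No, it is not a contradiction.


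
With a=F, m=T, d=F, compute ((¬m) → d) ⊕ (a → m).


Substitute a=F, m=T, d=F:
¬m = F
(¬m) → d = F → F = T
a → m = F → T = T
((¬m) → d) ⊕ (a → m) = T ⊕ T = F

F


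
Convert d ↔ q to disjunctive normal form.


Step 1: d ↔ q is true exactly when both agree: (d ∧ q) ∨ (¬d ∧ ¬q).

(d ∧ q) ∨ ((¬d) ∧ (¬q))


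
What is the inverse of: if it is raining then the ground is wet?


The inverse of (P → Q) is (¬P → ¬Q). It is equivalent to the converse, not to the original.
Here P = 'it is raining' and Q = 'the ground is wet'.

If not (it is raining), then not (the ground is wet).


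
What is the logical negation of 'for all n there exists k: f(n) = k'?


Negation flips each quantifier (∀↔∃) and negates the inner predicate.
¬(for all n there exists k: φ) = there exists n for all k: ¬φ.

there exists n for all k: NOT(f(n) = k)


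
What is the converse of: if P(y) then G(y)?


The converse of (P → Q) is (Q → P). It is not in general equivalent to the original.
Here P = 'P(y)' and Q = 'G(y)'.

If G(y), then P(y).


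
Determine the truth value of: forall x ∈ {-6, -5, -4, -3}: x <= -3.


Evaluate the predicate on each element: -6:True, -5:True, -4:True, -3:True.
Every element satisfies the predicate.

True


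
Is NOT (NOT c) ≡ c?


Compare truth tables:
c | φ | ψ
---------
F | F | F
T | T | T
The columns φ and ψ agree on every row.

Yes, they are logically equivalent.


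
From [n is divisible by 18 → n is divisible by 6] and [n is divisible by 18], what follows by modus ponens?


Modus ponens: from (P → Q) and P, infer Q.
P = 'n is divisible by 18' is asserted, and P → Q holds, so Q follows.

n is divisible by 6.


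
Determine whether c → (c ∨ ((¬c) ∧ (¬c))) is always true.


Build the truth table over {c}:
c | φ
-----
F | T
T | T
Every row evaluates to true.

Yes, it is a tautology.


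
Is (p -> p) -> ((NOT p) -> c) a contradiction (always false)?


Truth table over {c, p}:
c | p | φ
---------
F | F | F
T | F | T
F | T | T
T | T | T
Satisfying assignment at row 2: c=T, p=F gives T.

No, it is not a contradiction.


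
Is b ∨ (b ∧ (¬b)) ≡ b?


Compare truth tables:
b | φ | ψ
---------
F | F | F
T | T | T
The columns φ and ψ agree on every row.

Yes, they are logically equivalent.


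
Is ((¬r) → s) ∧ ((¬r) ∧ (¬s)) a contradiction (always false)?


Truth table over {r, s}:
r | s | φ
---------
F | F | F
T | F | F
F | T | F
T | T | F
Every row is false.

Yes, it is a contradiction.


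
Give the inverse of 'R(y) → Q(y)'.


The inverse of (P → Q) is (¬P → ¬Q). It is equivalent to the converse, not to the original.
Here P = 'R(y)' and Q = 'Q(y)'.

If not (R(y)), then not (Q(y)).


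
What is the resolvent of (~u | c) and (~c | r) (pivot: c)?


The clauses contain complementary literals c and ~c.
Resolution eliminates this pair and disjoins the remaining literals (merging duplicates).

(~u | r)


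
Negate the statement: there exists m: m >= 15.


¬(for all x: φ) = there exists x: ¬φ, and ¬(there exists x: φ) = for all x: ¬φ.
Apply to the existential statement.

for all m: NOT(m >= 15)


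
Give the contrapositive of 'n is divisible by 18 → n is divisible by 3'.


The contrapositive of (P → Q) is (¬Q → ¬P); it is logically equivalent to the original.
Here P = 'n is divisible by 18' and Q = 'n is divisible by 3'.

If not (n is divisible by 3), then not (n is divisible by 18).


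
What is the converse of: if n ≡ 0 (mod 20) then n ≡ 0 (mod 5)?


The converse of (P → Q) is (Q → P). It is not in general equivalent to the original.
Here P = 'n ≡ 0 (mod 20)' and Q = 'n ≡ 0 (mod 5)'.

If n ≡ 0 (mod 5), then n ≡ 0 (mod 20).


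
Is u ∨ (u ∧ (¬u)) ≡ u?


Compare truth tables:
u | φ | ψ
---------
F | F | F
T | T | T
The columns φ and ψ agree on every row.

Yes, they are logically equivalent.


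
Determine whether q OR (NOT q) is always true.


Build the truth table over {q}:
q | φ
-----
F | T
T | T
Every row evaluates to true.

Yes, it is a tautology.


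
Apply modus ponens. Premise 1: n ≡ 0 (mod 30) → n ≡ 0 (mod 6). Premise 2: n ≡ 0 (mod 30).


Modus ponens: from (P → Q) and P, infer Q.
P = 'n ≡ 0 (mod 30)' is asserted, and P → Q holds, so Q follows.

n ≡ 0 (mod 6).


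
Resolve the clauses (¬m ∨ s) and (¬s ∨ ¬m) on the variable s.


The clauses contain complementary literals s and ¬s.
Resolution eliminates this pair and disjoins the remaining literals (merging duplicates).

¬m


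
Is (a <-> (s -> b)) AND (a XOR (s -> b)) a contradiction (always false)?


Truth table over {a, b, s}:
a | b | s | φ
-------------
F | F | F | F
T | F | F | F
F | T | F | F
T | T | F | F
F | F | T | F
T | F | T | F
F | T | T | F
T | T | T | F
Every row is false.

Yes, it is a contradiction.


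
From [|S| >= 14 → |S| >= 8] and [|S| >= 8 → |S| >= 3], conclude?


Hypothetical syllogism: from (P → Q) and (Q → R), infer (P → R).
Chain the two implications through the shared middle term '|S| >= 8'.

|S| >= 14 → |S| >= 3


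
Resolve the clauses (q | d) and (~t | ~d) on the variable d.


The clauses contain complementary literals d and ~d.
Resolution eliminates this pair and disjoins the remaining literals (merging duplicates).

(q | ~t)


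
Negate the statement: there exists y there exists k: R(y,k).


Negation flips each quantifier (∀↔∃) and negates the inner predicate.
¬(there exists y there exists k: φ) = for all y for all k: ¬φ.

for all y for all k: NOT(R(y,k))


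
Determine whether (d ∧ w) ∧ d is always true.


Build the truth table over {d, w}:
d | w | φ
---------
F | F | F
T | F | F
F | T | F
T | T | T
Counterexample at row 1: with d=F, w=F, the formula is F.

No, it is not a tautology.


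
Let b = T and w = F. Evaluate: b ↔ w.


Biconditional is true when both operands have the same truth value.
Substitute: b=T, w=F.
T ↔ F evaluates to F.

F


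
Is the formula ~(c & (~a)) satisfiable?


Search for a satisfying assignment over {a, c}.
Try a=False, c=False: the formula evaluates to True.
A satisfying assignment exists.

Satisfiable.


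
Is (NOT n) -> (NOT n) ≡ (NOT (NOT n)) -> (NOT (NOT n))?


Compare truth tables:
n | φ | ψ
---------
F | T | T
T | T | T
The columns φ and ψ agree on every row.

Yes, they are logically equivalent.


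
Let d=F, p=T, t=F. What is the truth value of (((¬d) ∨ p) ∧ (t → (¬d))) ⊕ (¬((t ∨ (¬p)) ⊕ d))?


Substitute d=F, p=T, t=F:
¬d = T
(¬d) ∨ p = T ∨ T = T
¬d = T
t → (¬d) = F → T = T
((¬d) ∨ p) ∧ (t → (¬d)) = T ∧ T = T
¬p = F
t ∨ (¬p) = F ∨ F = F
(t ∨ (¬p)) ⊕ d = F ⊕ F = F
¬((t ∨ (¬p)) ⊕ d) = T
(((¬d) ∨ p) ∧ (t → (¬d))) ⊕ (¬((t ∨ (¬p)) ⊕ d)) = T ⊕ T = F

F


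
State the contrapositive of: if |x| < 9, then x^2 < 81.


The contrapositive of (P → Q) is (¬Q → ¬P); it is logically equivalent to the original.
Here P = '|x| < 9' and Q = 'x^2 < 81'.

If not (x^2 < 81), then not (|x| < 9).


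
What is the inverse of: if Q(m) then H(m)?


The inverse of (P → Q) is (¬P → ¬Q). It is equivalent to the converse, not to the original.
Here P = 'Q(m)' and Q = 'H(m)'.

If not (Q(m)), then not (H(m)).


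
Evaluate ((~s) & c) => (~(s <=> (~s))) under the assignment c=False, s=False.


Substitute c=False, s=False:
~s = True
(~s) & c = True & False = False
~s = True
s <=> (~s) = False <=> True = False
~(s <=> (~s)) = True
((~s) & c) => (~(s <=> (~s))) = False => True = True

True


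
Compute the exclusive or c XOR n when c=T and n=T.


Exclusive or is true when exactly one operand is true.
Substitute: c=T, n=T.
T XOR T evaluates to F.

F


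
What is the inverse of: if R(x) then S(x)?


The inverse of (P → Q) is (¬P → ¬Q). It is equivalent to the converse, not to the original.
Here P = 'R(x)' and Q = 'S(x)'.

If not (R(x)), then not (S(x)).


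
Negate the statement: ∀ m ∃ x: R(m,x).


Negation flips each quantifier (∀↔∃) and negates the inner predicate.
¬(∀ m ∃ x: φ) = ∃ m ∀ x: ¬φ.

∃ m ∀ x: ¬(R(m,x))


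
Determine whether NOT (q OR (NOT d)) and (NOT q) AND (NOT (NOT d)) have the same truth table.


Compare truth tables:
d | q | φ | ψ
-------------
F | F | F | F
T | F | T | T
F | T | F | F
T | T | F | F
The columns φ and ψ agree on every row.

Yes, they are logically equivalent.


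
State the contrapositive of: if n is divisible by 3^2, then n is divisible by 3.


The contrapositive of (P → Q) is (¬Q → ¬P); it is logically equivalent to the original.
Here P = 'n is divisible by 3^2' and Q = 'n is divisible by 3'.

If not (n is divisible by 3), then not (n is divisible by 3^2).


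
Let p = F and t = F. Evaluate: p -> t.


Implication is false only when antecedent is true and consequent is false.
Substitute: p=F, t=F.
F -> F evaluates to T.

T


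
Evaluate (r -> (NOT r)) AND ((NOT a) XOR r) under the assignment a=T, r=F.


Substitute a=T, r=F:
NOT r = T
r -> (NOT r) = F -> T = T
NOT a = F
(NOT a) XOR r = F XOR F = F
(r -> (NOT r)) AND ((NOT a) XOR r) = T AND F = F

F


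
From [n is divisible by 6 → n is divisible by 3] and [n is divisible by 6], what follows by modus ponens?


Modus ponens: from (P → Q) and P, infer Q.
P = 'n is divisible by 6' is asserted, and P → Q holds, so Q follows.

n is divisible by 3.


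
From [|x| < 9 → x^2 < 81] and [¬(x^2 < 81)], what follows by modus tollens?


Modus tollens: from (P → Q) and ¬Q, infer ¬P.
Q = 'x^2 < 81' is denied; since P → Q, P must also fail.

Not (|x| < 9).


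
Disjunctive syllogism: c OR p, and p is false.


Disjunctive syllogism: from (P ∨ Q) and ¬P, infer Q.
One disjunct, 'p', is ruled out; the other must hold.

c


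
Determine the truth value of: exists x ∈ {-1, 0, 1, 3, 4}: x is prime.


Evaluate the predicate on each element: -1:False, 0:False, 1:False, 3:True, 4:False.
Witness x = 3 satisfies the predicate.

True


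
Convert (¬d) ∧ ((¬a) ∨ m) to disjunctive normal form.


Step 1: Distribute ∧ over ∨: (¬d) ∧ ((¬a) ∨ m) = ((¬d) ∧ (¬a)) ∨ ((¬d) ∧ m).

((¬d) ∧ (¬a)) ∨ ((¬d) ∧ m)


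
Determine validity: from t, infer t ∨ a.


This matches the form of disjunction introduction: the conclusion follows in every model of the premises.

Valid.


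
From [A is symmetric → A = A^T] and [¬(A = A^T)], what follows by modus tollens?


Modus tollens: from (P → Q) and ¬Q, infer ¬P.
Q = 'A = A^T' is denied; since P → Q, P must also fail.

Not (A is symmetric).


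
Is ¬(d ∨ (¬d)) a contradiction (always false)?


Truth table over {d}:
d | φ
-----
F | F
T | F
Every row is false.

Yes, it is a contradiction.


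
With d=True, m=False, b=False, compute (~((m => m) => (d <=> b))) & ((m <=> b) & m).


Substitute d=True, m=False, b=False:
m => m = False => False = True
d <=> b = True <=> False = False
(m => m) => (d <=> b) = True => False = False
~((m => m) => (d <=> b)) = True
m <=> b = False <=> False = True
(m <=> b) & m = True & False = False
(~((m => m) => (d <=> b))) & ((m <=> b) & m) = True & False = False

False


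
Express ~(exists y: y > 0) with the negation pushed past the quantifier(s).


¬(forall x: φ) = exists x: ¬φ, and ¬(exists x: φ) = forall x: ¬φ.
Apply to the existential statement.

forall y: ~(y > 0)


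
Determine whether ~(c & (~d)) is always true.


Build the truth table over {c, d}:
c | d | φ
---------
False | False | True
True | False | False
False | True | True
True | True | True
Counterexample at row 2: with c=True, d=False, the formula is False.

No, it is not a tautology.


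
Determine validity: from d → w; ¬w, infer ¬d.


This matches the form of modus tollens: the conclusion follows in every model of the premises.

Valid.


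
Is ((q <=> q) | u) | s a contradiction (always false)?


Truth table over {q, s, u}:
q | s | u | φ
-------------
False | False | False | True
True | False | False | True
False | True | False | True
True | True | False | True
False | False | True | True
True | False | True | True
False | True | True | True
True | True | True | True
Satisfying assignment at row 1: q=False, s=False, u=False gives True.

No, it is not a contradiction.


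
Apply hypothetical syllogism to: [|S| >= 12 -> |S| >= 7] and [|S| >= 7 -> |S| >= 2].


Hypothetical syllogism: from (P → Q) and (Q → R), infer (P → R).
Chain the two implications through the shared middle term '|S| >= 7'.

|S| >= 12 -> |S| >= 2


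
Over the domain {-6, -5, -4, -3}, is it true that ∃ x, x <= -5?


Evaluate the predicate on each element: -6:T, -5:T, -4:F, -3:F.
Witness x = -6 satisfies the predicate.

T


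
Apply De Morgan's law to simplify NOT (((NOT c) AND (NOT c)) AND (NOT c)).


De Morgan: the negation of a conjunction is the disjunction of the negations.
Distribute NOT across AND, flipping it to OR, and negate each literal.

(c OR c) OR c


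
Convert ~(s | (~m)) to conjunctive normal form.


Step 1: Apply De Morgan: ¬(s ∨ (¬m)) = ¬s ∧ ¬(¬m).
Step 2: Eliminate any double negations (¬¬X = X).

(~s) & m


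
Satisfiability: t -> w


Search for a satisfying assignment over {t, w}.
Try t=F, w=F: the formula evaluates to T.
A satisfying assignment exists.

Satisfiable.


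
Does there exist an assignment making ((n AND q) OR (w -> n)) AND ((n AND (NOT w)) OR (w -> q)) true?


Search for a satisfying assignment over {n, q, w}.
Try n=F, q=F, w=F: the formula evaluates to T.
A satisfying assignment exists.

Satisfiable.


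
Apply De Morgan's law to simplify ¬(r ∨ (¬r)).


De Morgan: the negation of a disjunction is the conjunction of the negations.
Distribute ¬ across ∨, flipping it to ∧, and negate each literal.

(¬r) ∧ r


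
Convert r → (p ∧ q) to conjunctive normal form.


Step 1: Rewrite r → (p ∧ q) as ¬r ∨ (p ∧ q).
Step 2: Distribute ∨ over ∧.

((¬r) ∨ p) ∧ ((¬r) ∨ q)


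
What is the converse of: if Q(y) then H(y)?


The converse of (P → Q) is (Q → P). It is not in general equivalent to the original.
Here P = 'Q(y)' and Q = 'H(y)'.

If H(y), then Q(y).


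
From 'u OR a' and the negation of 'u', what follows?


Disjunctive syllogism: from (P ∨ Q) and ¬P, infer Q.
One disjunct, 'u', is ruled out; the other must hold.

a


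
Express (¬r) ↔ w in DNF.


Step 1: (¬r) ↔ w is true exactly when both agree: ((¬r) ∧ w) ∨ (¬(¬r) ∧ ¬w).
Step 2: Eliminate any double negations (¬¬X = X).

((¬r) ∧ w) ∨ (r ∧ (¬w))


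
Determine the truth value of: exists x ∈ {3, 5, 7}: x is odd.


Evaluate the predicate on each element: 3:True, 5:True, 7:True.
Witness x = 3 satisfies the predicate.

True


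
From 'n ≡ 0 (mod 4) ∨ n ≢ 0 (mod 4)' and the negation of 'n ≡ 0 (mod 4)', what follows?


Disjunctive syllogism: from (P ∨ Q) and ¬P, infer Q.
One disjunct, 'n ≡ 0 (mod 4)', is ruled out; the other must hold.

n ≢ 0 (mod 4)


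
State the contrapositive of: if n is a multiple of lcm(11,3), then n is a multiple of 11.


The contrapositive of (P → Q) is (¬Q → ¬P); it is logically equivalent to the original.
Here P = 'n is a multiple of lcm(11,3)' and Q = 'n is a multiple of 11'.

If not (n is a multiple of 11), then not (n is a multiple of lcm(11,3)).


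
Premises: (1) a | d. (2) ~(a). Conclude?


Disjunctive syllogism: from (P ∨ Q) and ¬P, infer Q.
One disjunct, 'a', is ruled out; the other must hold.

d


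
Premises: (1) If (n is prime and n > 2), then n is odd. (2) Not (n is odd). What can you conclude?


Modus tollens: from (P → Q) and ¬Q, infer ¬P.
Q = 'n is odd' is denied; since P → Q, P must also fail.

Not ((n is prime and n > 2)).


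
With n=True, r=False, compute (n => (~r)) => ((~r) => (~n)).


Substitute n=True, r=False:
~r = True
n => (~r) = True => True = True
~r = True
~n = False
(~r) => (~n) = True => False = False
(n => (~r)) => ((~r) => (~n)) = True => False = False

False


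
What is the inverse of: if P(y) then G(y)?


The inverse of (P → Q) is (¬P → ¬Q). It is equivalent to the converse, not to the original.
Here P = 'P(y)' and Q = 'G(y)'.

If not (P(y)), then not (G(y)).


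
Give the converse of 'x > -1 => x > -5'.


The converse of (P → Q) is (Q → P). It is not in general equivalent to the original.
Here P = 'x > -1' and Q = 'x > -5'.

If x > -5, then x > -1.


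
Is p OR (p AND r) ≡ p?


Compare truth tables:
p | r | φ | ψ
-------------
F | F | F | F
T | F | T | T
F | T | F | F
T | T | T | T
The columns φ and ψ agree on every row.

Yes, they are logically equivalent.


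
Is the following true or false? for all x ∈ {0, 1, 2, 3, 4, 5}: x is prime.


Evaluate the predicate on each element: 0:F, 1:F, 2:T, 3:T, 4:F, 5:T.
Counterexample x = 0 fails the predicate.

F


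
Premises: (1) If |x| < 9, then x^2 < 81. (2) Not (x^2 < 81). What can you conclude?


Modus tollens: from (P → Q) and ¬Q, infer ¬P.
Q = 'x^2 < 81' is denied; since P → Q, P must also fail.

Not (|x| < 9).


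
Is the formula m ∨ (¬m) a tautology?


Build the truth table over {m}:
m | φ
-----
F | T
T | T
Every row evaluates to true.

Yes, it is a tautology.


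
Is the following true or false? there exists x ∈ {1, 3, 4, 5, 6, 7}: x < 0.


Evaluate the predicate on each element: 1:F, 3:F, 4:F, 5:F, 6:F, 7:F.
No element satisfies the predicate.

F


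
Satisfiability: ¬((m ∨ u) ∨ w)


Search for a satisfying assignment over {m, u, w}.
Try m=F, u=F, w=F: the formula evaluates to T.
A satisfying assignment exists.

Satisfiable.


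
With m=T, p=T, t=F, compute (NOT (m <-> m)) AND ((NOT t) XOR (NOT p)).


Substitute m=T, p=T, t=F:
m <-> m = T <-> T = T
NOT (m <-> m) = F
NOT t = T
NOT p = F
(NOT t) XOR (NOT p) = T XOR F = T
(NOT (m <-> m)) AND ((NOT t) XOR (NOT p)) = F AND T = F

F


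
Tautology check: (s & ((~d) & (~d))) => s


Build the truth table over {d, s}:
d | s | φ
---------
False | False | True
True | False | True
False | True | True
True | True | True
Every row evaluates to true.

Yes, it is a tautology.


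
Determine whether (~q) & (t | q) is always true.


Build the truth table over {q, t}:
q | t | φ
---------
False | False | False
True | False | False
False | True | True
True | True | False
Counterexample at row 1: with q=False, t=False, the formula is False.

No, it is not a tautology.


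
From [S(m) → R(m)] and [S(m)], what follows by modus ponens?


Modus ponens: from (P → Q) and P, infer Q.
P = 'S(m)' is asserted, and P → Q holds, so Q follows.

R(m).


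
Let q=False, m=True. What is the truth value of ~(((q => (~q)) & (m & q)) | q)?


Substitute q=False, m=True:
~q = True
q => (~q) = False => True = True
m & q = True & False = False
(q => (~q)) & (m & q) = True & False = False
((q => (~q)) & (m & q)) | q = False | False = False
~(((q => (~q)) & (m & q)) | q) = True

True


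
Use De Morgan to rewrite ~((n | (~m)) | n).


De Morgan: the negation of a disjunction is the conjunction of the negations.
Distribute ~ across |, flipping it to &, and negate each literal.

((~n) & m) & (~n)


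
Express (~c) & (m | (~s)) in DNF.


Step 1: Distribute ∧ over ∨: (¬c) ∧ (m ∨ (¬s)) = ((¬c) ∧ m) ∨ ((¬c) ∧ (¬s)).

((~c) & m) | ((~c) & (~s))


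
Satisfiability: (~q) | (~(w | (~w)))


Search for a satisfying assignment over {q, w}.
Try q=False, w=False: the formula evaluates to True.
A satisfying assignment exists.

Satisfiable.


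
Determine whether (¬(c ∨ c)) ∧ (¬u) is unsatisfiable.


Truth table over {c, u}:
c | u | φ
---------
F | F | T
T | F | F
F | T | F
T | T | F
Satisfying assignment at row 1: c=F, u=F gives T.

No, it is not a contradiction.


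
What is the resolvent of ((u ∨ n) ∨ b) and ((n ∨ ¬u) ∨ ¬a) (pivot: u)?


The clauses contain complementary literals u and ¬u.
Resolution eliminates this pair and disjoins the remaining literals (merging duplicates).

((b ∨ n) ∨ ¬a)


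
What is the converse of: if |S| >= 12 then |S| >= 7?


The converse of (P → Q) is (Q → P). It is not in general equivalent to the original.
Here P = '|S| >= 12' and Q = '|S| >= 7'.

If |S| >= 7, then |S| >= 12.


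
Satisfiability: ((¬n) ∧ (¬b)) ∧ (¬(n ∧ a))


Search for a satisfying assignment over {a, b, n}.
Try a=F, b=F, n=F: the formula evaluates to T.
A satisfying assignment exists.

Satisfiable.


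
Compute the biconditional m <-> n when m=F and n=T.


Biconditional is true when both operands have the same truth value.
Substitute: m=F, n=T.
F <-> T evaluates to F.

F


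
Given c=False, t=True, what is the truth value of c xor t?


Exclusive or is true when exactly one operand is true.
Substitute: c=False, t=True.
False xor True evaluates to True.

True


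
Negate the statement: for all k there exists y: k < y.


Negation flips each quantifier (∀↔∃) and negates the inner predicate.
¬(for all k there exists y: φ) = there exists k for all y: ¬φ.

there exists k for all y: NOT(k < y)
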